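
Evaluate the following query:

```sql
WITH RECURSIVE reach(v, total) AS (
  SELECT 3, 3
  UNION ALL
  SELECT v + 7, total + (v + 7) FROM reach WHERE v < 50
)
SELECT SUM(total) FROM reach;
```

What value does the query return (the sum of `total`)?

Base: v=3, total=3.
Iteration 1: 3 < 50 holds -> v = 3 + 7 = 10, total = 3 + 10 = 13.
Iteration 2: 10 < 50 holds -> v = 10 + 7 = 17, total = 13 + 17 = 30.
Iteration 3: 17 < 50 holds -> v = 17 + 7 = 24, total = 30 + 24 = 54.
Iteration 4: 24 < 50 holds -> v = 24 + 7 = 31, total = 54 + 31 = 85.
Iteration 5: 31 < 50 holds -> v = 31 + 7 = 38, total = 85 + 38 = 123.
Iteration 6: 38 < 50 holds -> v = 38 + 7 = 45, total = 123 + 45 = 168.
Iteration 7: 45 < 50 holds -> v = 45 + 7 = 52, total = 168 + 52 = 220.
Iteration 8: 52 < 50 fails; recursion stops.
SUM(total) = 3 + 13 + 30 + 54 + 85 + 123 + 168 + 220 = 696.

696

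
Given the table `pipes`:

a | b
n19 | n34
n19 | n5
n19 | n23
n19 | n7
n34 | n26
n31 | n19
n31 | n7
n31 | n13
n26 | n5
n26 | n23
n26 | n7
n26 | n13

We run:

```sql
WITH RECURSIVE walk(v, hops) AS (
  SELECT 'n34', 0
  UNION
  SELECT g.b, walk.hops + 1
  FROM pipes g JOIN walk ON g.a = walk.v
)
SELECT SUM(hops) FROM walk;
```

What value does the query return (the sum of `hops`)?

9

Base: (n34, hops=0).
Iteration 1: edges from {n34} -> (n26, hops=1).
Iteration 2: edges from {n26} -> (n13, hops=2), (n23, hops=2), (n5, hops=2), (n7, hops=2).
Iteration 3: no outgoing edges from {n13,n23,n5,n7}; recursion stops.
SUM(hops) = 0 + 1 + 2 + 2 + 2 + 2 = 9.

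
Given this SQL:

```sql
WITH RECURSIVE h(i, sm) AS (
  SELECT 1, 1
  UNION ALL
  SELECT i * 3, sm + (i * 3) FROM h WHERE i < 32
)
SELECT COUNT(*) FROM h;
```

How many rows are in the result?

Base: i=1, sm=1.
Iteration 1: 1 < 32 holds -> i = 1 * 3 = 3, sm = 1 + 3 = 4.
Iteration 2: 3 < 32 holds -> i = 3 * 3 = 9, sm = 4 + 9 = 13.
Iteration 3: 9 < 32 holds -> i = 9 * 3 = 27, sm = 13 + 27 = 40.
Iteration 4: 27 < 32 holds -> i = 27 * 3 = 81, sm = 40 + 81 = 121.
Iteration 5: 81 < 32 fails; recursion stops.
Total rows emitted: 5.

5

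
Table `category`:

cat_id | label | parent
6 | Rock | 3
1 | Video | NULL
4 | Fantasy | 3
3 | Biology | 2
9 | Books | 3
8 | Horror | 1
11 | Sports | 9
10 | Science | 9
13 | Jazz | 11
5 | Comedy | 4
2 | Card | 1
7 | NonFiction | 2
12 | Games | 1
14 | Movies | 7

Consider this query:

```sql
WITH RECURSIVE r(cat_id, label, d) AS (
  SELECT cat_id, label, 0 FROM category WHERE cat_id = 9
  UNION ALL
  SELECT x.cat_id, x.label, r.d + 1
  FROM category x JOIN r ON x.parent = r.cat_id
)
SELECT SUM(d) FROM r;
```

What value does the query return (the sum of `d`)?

Base: cat_id=9 (Books) at d 0.
Iteration 1: rows with parent in {9} -> Science (id 10, d 1), Sports (id 11, d 1).
Iteration 2: rows with parent in {10,11} -> Jazz (id 13, d 2).
Iteration 3: no rows with parent in {13}; recursion stops.
SUM(d) = 0 + 1 + 1 + 2 = 4.

4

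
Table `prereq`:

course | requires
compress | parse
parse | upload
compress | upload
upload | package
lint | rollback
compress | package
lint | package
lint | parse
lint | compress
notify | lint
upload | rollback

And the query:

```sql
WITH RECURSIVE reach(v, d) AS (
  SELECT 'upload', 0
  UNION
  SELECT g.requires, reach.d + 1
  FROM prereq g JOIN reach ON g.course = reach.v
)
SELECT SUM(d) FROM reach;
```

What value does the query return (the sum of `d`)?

Base: (upload, d=0).
Iteration 1: edges from {upload} -> (package, d=1), (rollback, d=1).
Iteration 2: no outgoing edges from {package,rollback}; recursion stops.
SUM(d) = 0 + 1 + 1 = 2.

2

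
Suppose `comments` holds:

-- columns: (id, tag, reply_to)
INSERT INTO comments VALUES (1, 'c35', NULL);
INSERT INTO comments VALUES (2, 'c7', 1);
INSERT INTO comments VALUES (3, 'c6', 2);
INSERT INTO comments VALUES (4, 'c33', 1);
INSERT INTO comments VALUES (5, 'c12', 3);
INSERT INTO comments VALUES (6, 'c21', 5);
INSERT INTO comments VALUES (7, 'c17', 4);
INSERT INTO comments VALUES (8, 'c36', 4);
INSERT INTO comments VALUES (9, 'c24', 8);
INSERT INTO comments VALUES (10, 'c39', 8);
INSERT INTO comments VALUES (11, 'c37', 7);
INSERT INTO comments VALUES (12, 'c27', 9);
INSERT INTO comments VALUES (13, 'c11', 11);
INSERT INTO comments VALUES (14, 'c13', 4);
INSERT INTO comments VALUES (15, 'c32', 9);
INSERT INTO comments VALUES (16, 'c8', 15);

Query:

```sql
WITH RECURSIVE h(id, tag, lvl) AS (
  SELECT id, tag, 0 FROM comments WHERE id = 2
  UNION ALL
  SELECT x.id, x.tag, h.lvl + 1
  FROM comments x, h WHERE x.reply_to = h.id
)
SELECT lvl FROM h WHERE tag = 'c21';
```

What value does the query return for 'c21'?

Base: id=2 (c7) at lvl 0.
Iteration 1: rows with reply_to in {2} -> c6 (id 3, lvl 1).
Iteration 2: rows with reply_to in {3} -> c12 (id 5, lvl 2).
Iteration 3: rows with reply_to in {5} -> c21 (id 6, lvl 3).
Iteration 4: no rows with reply_to in {6}; recursion stops.

3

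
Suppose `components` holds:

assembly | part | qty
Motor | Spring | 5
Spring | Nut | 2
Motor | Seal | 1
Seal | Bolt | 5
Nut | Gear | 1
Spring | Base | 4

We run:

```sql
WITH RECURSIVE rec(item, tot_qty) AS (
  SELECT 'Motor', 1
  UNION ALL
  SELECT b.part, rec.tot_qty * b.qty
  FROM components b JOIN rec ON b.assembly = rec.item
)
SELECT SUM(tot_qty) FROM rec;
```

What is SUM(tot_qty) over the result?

52

Base: (Motor, tot_qty=1).
Iteration 1: components of {Motor} -> Seal = 1*1 = 1, Spring = 1*5 = 5.
Iteration 2: components of {Seal,Spring} -> Base = 5*4 = 20, Bolt = 1*5 = 5, Nut = 5*2 = 10.
Iteration 3: components of {Base,Bolt,Nut} -> Gear = 10*1 = 10.
Iteration 4: no further components; recursion stops.
SUM(tot_qty) = 1 + 5 + 1 + 10 + 20 + 5 + 10 = 52.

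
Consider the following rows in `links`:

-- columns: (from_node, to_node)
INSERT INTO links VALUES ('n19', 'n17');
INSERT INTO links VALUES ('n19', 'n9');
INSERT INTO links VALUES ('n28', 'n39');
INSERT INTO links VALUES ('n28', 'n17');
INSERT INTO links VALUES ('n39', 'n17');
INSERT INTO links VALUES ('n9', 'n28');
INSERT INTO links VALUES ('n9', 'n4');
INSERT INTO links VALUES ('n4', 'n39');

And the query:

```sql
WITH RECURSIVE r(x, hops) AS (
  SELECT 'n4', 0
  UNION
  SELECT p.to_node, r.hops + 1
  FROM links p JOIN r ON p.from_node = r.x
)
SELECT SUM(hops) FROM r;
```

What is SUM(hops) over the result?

3

Base: (n4, hops=0).
Iteration 1: edges from {n4} -> (n39, hops=1).
Iteration 2: edges from {n39} -> (n17, hops=2).
Iteration 3: no outgoing edges from {n17}; recursion stops.
SUM(hops) = 0 + 1 + 2 = 3.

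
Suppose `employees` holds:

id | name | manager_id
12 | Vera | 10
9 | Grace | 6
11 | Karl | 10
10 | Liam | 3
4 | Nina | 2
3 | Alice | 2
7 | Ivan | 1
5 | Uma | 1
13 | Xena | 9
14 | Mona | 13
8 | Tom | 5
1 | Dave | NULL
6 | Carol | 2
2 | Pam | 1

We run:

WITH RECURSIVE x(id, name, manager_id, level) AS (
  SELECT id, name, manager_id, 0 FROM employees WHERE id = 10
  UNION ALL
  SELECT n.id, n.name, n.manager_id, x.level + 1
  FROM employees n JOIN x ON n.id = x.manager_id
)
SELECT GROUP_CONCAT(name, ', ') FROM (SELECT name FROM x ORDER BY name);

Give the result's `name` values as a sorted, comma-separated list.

Alice, Dave, Liam, Pam

Base: id=10 (Liam), manager_id=3, level 0.
Iteration 1: join on id=3 -> Alice (id 3, manager_id=2, level 1).
Iteration 2: join on id=2 -> Pam (id 2, manager_id=1, level 2).
Iteration 3: join on id=1 -> Dave (id 1, manager_id=NULL, level 3).
Iteration 4: manager_id is NULL; no match; recursion stops.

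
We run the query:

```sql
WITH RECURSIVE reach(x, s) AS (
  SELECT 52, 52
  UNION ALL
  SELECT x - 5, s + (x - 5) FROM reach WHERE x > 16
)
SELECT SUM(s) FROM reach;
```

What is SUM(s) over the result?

Base: x=52, s=52.
Iteration 1: 52 > 16 holds -> x = 52 - 5 = 47, s = 52 + 47 = 99.
Iteration 2: 47 > 16 holds -> x = 47 - 5 = 42, s = 99 + 42 = 141.
Iteration 3: 42 > 16 holds -> x = 42 - 5 = 37, s = 141 + 37 = 178.
Iteration 4: 37 > 16 holds -> x = 37 - 5 = 32, s = 178 + 32 = 210.
Iteration 5: 32 > 16 holds -> x = 32 - 5 = 27, s = 210 + 27 = 237.
Iteration 6: 27 > 16 holds -> x = 27 - 5 = 22, s = 237 + 22 = 259.
Iteration 7: 22 > 16 holds -> x = 22 - 5 = 17, s = 259 + 17 = 276.
Iteration 8: 17 > 16 holds -> x = 17 - 5 = 12, s = 276 + 12 = 288.
Iteration 9: 12 > 16 fails; recursion stops.
SUM(s) = 52 + 99 + 141 + 178 + 210 + 237 + 259 + 276 + 288 = 1740.

1740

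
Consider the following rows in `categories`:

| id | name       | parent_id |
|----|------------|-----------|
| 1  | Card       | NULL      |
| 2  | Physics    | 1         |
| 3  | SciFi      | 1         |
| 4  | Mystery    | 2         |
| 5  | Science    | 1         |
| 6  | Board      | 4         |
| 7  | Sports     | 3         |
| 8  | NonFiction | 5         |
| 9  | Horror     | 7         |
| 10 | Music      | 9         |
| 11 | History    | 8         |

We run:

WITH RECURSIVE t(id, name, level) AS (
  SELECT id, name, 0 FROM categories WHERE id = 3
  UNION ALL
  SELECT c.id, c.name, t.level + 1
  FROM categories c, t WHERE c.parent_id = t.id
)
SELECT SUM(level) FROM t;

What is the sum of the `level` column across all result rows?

Base: id=3 (SciFi) at level 0.
Iteration 1: rows with parent_id in {3} -> Sports (id 7, level 1).
Iteration 2: rows with parent_id in {7} -> Horror (id 9, level 2).
Iteration 3: rows with parent_id in {9} -> Music (id 10, level 3).
Iteration 4: no rows with parent_id in {10}; recursion stops.
SUM(level) = 0 + 1 + 2 + 3 = 6.

6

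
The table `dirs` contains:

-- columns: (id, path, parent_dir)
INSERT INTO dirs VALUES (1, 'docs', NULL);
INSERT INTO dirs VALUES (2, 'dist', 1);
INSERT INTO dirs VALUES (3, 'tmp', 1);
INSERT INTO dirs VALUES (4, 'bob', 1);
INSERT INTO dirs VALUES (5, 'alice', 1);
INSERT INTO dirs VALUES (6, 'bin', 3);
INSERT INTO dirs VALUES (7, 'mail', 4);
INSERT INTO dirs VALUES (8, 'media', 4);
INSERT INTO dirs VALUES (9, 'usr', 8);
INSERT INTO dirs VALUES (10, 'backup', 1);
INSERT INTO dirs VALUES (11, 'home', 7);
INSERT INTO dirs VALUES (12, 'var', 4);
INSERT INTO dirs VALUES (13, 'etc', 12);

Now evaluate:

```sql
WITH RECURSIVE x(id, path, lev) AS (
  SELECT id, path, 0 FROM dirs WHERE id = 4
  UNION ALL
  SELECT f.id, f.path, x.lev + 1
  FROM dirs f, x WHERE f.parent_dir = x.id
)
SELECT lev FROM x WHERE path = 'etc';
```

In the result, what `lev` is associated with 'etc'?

2

Base: id=4 (bob) at lev 0.
Iteration 1: rows with parent_dir in {4} -> mail (id 7, lev 1), media (id 8, lev 1), var (id 12, lev 1).
Iteration 2: rows with parent_dir in {7,8,12} -> usr (id 9, lev 2), home (id 11, lev 2), etc (id 13, lev 2).
Iteration 3: no rows with parent_dir in {9,11,13}; recursion stops.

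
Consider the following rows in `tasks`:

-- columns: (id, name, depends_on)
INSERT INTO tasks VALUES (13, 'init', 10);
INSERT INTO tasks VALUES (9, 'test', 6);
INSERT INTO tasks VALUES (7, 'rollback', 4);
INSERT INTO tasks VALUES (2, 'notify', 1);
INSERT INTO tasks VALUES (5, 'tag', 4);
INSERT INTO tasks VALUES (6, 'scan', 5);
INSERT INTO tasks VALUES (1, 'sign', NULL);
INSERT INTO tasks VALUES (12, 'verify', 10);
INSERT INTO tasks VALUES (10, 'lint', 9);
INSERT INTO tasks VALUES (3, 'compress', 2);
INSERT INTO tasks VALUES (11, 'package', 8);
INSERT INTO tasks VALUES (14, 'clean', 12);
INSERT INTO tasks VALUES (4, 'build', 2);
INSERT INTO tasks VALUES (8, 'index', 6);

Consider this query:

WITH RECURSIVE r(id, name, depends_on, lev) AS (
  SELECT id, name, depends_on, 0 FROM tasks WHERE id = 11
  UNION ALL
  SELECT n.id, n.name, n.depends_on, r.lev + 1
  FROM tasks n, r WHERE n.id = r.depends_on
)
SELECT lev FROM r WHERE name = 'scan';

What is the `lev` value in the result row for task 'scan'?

Base: id=11 (package), depends_on=8, lev 0.
Iteration 1: join on id=8 -> index (id 8, depends_on=6, lev 1).
Iteration 2: join on id=6 -> scan (id 6, depends_on=5, lev 2).
Iteration 3: join on id=5 -> tag (id 5, depends_on=4, lev 3).
Iteration 4: join on id=4 -> build (id 4, depends_on=2, lev 4).
Iteration 5: join on id=2 -> notify (id 2, depends_on=1, lev 5).
Iteration 6: join on id=1 -> sign (id 1, depends_on=NULL, lev 6).
Iteration 7: depends_on is NULL; no match; recursion stops.

2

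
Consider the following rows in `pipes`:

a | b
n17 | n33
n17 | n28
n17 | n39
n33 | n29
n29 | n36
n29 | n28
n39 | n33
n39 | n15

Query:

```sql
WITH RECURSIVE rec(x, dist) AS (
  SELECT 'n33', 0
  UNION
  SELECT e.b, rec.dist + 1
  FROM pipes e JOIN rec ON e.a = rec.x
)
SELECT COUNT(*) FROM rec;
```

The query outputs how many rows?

4

Base: (n33, dist=0).
Iteration 1: edges from {n33} -> (n29, dist=1).
Iteration 2: edges from {n29} -> (n28, dist=2), (n36, dist=2).
Iteration 3: no outgoing edges from {n28,n36}; recursion stops.
Total rows emitted: 4.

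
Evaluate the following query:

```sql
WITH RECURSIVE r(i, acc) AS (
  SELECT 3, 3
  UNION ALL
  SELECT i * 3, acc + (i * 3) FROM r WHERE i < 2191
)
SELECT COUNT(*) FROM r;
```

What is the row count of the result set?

8

Base: i=3, acc=3.
Iteration 1: 3 < 2191 holds -> i = 3 * 3 = 9, acc = 3 + 9 = 12.
Iteration 2: 9 < 2191 holds -> i = 9 * 3 = 27, acc = 12 + 27 = 39.
Iteration 3: 27 < 2191 holds -> i = 27 * 3 = 81, acc = 39 + 81 = 120.
Iteration 4: 81 < 2191 holds -> i = 81 * 3 = 243, acc = 120 + 243 = 363.
Iteration 5: 243 < 2191 holds -> i = 243 * 3 = 729, acc = 363 + 729 = 1092.
Iteration 6: 729 < 2191 holds -> i = 729 * 3 = 2187, acc = 1092 + 2187 = 3279.
Iteration 7: 2187 < 2191 holds -> i = 2187 * 3 = 6561, acc = 3279 + 6561 = 9840.
Iteration 8: 6561 < 2191 fails; recursion stops.
Total rows emitted: 8.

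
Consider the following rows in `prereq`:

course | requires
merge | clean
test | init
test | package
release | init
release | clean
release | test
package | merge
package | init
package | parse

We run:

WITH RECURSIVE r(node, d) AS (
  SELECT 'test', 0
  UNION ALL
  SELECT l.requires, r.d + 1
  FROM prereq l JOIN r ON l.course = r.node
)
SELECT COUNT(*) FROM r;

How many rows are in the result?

7

Base: (test, d=0).
Iteration 1: edges from {test} -> (init, d=1), (package, d=1).
Iteration 2: edges from {init,package} -> (init, d=2), (merge, d=2), (parse, d=2).
Iteration 3: edges from {init,merge,parse} -> (clean, d=3).
Iteration 4: no outgoing edges from {clean}; recursion stops.
Total rows emitted: 7.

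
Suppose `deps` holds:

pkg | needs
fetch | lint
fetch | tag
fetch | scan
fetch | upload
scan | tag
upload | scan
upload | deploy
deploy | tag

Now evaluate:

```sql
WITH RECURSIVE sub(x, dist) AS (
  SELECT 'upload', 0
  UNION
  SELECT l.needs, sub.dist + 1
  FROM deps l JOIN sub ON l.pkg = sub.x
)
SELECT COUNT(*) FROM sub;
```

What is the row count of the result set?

4

Base: (upload, dist=0).
Iteration 1: edges from {upload} -> (deploy, dist=1), (scan, dist=1).
Iteration 2: edges from {deploy,scan} -> (tag, dist=2). [UNION drops 1 duplicate row(s)]
Iteration 3: no outgoing edges from {tag}; recursion stops.
Total rows emitted: 4.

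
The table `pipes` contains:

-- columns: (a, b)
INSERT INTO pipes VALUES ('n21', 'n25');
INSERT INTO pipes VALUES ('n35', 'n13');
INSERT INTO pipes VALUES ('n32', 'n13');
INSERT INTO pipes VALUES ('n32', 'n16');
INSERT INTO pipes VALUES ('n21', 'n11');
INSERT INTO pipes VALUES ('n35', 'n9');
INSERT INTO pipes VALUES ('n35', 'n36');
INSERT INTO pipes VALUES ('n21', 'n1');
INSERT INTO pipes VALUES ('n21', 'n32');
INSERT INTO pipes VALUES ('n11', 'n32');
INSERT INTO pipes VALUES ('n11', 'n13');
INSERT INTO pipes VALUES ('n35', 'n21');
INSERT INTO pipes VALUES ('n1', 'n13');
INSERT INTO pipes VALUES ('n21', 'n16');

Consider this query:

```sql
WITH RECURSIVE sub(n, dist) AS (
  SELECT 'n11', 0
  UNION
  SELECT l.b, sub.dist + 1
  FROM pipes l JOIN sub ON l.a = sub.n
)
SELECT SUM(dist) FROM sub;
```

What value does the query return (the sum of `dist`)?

Base: (n11, dist=0).
Iteration 1: edges from {n11} -> (n13, dist=1), (n32, dist=1).
Iteration 2: edges from {n13,n32} -> (n13, dist=2), (n16, dist=2).
Iteration 3: no outgoing edges from {n13,n16}; recursion stops.
SUM(dist) = 0 + 1 + 1 + 2 + 2 = 6.

6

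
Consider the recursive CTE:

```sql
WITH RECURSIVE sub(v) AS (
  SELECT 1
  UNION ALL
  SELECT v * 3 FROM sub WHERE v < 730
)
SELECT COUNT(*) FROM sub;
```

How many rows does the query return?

8

Base: v=1.
Iteration 1: 1 < 730 holds -> v = 1 * 3 = 3.
Iteration 2: 3 < 730 holds -> v = 3 * 3 = 9.
Iteration 3: 9 < 730 holds -> v = 9 * 3 = 27.
Iteration 4: 27 < 730 holds -> v = 27 * 3 = 81.
Iteration 5: 81 < 730 holds -> v = 81 * 3 = 243.
Iteration 6: 243 < 730 holds -> v = 243 * 3 = 729.
Iteration 7: 729 < 730 holds -> v = 729 * 3 = 2187.
Iteration 8: 2187 < 730 fails; recursion stops.
Total rows emitted: 8.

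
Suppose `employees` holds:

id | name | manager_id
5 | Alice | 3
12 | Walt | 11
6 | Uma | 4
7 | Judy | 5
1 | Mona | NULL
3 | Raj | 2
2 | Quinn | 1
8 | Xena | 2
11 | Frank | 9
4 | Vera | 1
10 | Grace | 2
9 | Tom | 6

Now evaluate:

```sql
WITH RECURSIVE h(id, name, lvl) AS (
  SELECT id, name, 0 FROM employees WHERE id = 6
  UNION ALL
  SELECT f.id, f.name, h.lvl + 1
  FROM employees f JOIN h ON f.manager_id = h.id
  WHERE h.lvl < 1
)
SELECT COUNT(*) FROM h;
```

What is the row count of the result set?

2

Base: id=6 (Uma) at lvl 0.
Iteration 1: rows with manager_id in {6} -> Tom (id 9, lvl 1).
Iteration 2: lvl < 1 fails for all current rows; recursion stops.
Total rows emitted: 2.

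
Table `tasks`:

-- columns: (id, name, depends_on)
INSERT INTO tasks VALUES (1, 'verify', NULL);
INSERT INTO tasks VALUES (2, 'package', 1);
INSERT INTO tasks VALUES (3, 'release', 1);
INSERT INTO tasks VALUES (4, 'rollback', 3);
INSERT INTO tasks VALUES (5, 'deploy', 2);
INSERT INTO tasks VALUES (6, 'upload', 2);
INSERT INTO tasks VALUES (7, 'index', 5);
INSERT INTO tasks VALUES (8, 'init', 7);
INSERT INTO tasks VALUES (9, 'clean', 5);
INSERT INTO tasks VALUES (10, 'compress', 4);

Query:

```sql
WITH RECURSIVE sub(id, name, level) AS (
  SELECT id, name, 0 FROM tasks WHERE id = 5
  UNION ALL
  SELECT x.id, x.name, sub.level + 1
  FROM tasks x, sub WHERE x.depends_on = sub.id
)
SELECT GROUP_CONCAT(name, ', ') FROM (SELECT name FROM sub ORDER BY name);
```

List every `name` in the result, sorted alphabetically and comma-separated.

clean, deploy, index, init

Base: id=5 (deploy) at level 0.
Iteration 1: rows with depends_on in {5} -> index (id 7, level 1), clean (id 9, level 1).
Iteration 2: rows with depends_on in {7,9} -> init (id 8, level 2).
Iteration 3: no rows with depends_on in {8}; recursion stops.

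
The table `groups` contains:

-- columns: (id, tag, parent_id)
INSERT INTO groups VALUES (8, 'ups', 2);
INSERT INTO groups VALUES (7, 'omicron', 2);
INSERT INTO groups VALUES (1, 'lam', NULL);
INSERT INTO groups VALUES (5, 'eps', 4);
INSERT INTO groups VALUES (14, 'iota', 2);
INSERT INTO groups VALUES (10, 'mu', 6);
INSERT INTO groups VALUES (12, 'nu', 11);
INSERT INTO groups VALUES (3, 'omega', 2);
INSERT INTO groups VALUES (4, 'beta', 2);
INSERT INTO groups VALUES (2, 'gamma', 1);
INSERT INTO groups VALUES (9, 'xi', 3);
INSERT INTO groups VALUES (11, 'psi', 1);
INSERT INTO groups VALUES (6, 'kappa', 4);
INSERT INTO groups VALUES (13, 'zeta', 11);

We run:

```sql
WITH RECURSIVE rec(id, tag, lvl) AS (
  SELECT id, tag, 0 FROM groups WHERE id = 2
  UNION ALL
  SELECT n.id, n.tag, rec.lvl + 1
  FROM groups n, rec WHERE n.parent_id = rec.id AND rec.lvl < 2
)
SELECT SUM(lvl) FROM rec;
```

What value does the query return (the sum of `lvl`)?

Base: id=2 (gamma) at lvl 0.
Iteration 1: rows with parent_id in {2} -> omega (id 3, lvl 1), beta (id 4, lvl 1), omicron (id 7, lvl 1), ups (id 8, lvl 1), iota (id 14, lvl 1).
Iteration 2: rows with parent_id in {3,4,7,8,14} -> eps (id 5, lvl 2), kappa (id 6, lvl 2), xi (id 9, lvl 2).
Iteration 3: lvl < 2 fails for all current rows; recursion stops.
SUM(lvl) = 0 + 1 + 1 + 1 + 1 + 1 + 2 + 2 + 2 = 11.

11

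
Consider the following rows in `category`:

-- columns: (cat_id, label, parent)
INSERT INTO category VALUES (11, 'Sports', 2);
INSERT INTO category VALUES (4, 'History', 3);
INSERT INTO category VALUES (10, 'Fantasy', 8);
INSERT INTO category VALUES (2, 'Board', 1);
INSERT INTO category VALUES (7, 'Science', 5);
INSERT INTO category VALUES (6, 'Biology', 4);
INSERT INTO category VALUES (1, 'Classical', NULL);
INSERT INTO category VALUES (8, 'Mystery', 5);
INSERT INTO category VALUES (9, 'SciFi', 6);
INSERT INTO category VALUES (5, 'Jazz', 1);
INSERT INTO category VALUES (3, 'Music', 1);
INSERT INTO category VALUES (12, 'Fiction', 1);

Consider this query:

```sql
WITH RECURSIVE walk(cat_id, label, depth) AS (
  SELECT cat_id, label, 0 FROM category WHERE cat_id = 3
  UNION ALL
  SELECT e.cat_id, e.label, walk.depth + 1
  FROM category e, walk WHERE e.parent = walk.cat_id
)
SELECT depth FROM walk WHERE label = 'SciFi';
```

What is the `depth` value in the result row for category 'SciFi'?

3

Base: cat_id=3 (Music) at depth 0.
Iteration 1: rows with parent in {3} -> History (id 4, depth 1).
Iteration 2: rows with parent in {4} -> Biology (id 6, depth 2).
Iteration 3: rows with parent in {6} -> SciFi (id 9, depth 3).
Iteration 4: no rows with parent in {9}; recursion stops.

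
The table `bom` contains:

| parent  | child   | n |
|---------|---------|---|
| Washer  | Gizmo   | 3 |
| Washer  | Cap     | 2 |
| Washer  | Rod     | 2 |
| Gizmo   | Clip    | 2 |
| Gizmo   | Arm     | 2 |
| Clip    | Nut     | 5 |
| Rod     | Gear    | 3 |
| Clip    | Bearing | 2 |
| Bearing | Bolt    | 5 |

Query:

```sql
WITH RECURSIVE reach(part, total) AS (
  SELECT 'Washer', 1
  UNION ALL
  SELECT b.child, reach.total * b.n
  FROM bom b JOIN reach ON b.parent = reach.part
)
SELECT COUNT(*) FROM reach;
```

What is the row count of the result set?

Base: (Washer, total=1).
Iteration 1: components of {Washer} -> Cap = 1*2 = 2, Gizmo = 1*3 = 3, Rod = 1*2 = 2.
Iteration 2: components of {Cap,Gizmo,Rod} -> Arm = 3*2 = 6, Clip = 3*2 = 6, Gear = 2*3 = 6.
Iteration 3: components of {Arm,Clip,Gear} -> Bearing = 6*2 = 12, Nut = 6*5 = 30.
Iteration 4: components of {Bearing,Nut} -> Bolt = 12*5 = 60.
Iteration 5: no further components; recursion stops.
Total rows emitted: 10.

10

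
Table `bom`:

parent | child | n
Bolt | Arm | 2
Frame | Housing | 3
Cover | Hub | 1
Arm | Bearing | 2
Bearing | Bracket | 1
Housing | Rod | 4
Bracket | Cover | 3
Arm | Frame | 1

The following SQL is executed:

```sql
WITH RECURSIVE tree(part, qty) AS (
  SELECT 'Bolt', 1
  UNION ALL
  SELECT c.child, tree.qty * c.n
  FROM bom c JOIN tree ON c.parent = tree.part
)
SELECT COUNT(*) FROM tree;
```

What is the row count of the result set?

Base: (Bolt, qty=1).
Iteration 1: components of {Bolt} -> Arm = 1*2 = 2.
Iteration 2: components of {Arm} -> Bearing = 2*2 = 4, Frame = 2*1 = 2.
Iteration 3: components of {Bearing,Frame} -> Bracket = 4*1 = 4, Housing = 2*3 = 6.
Iteration 4: components of {Bracket,Housing} -> Cover = 4*3 = 12, Rod = 6*4 = 24.
Iteration 5: components of {Cover,Rod} -> Hub = 12*1 = 12.
Iteration 6: no further components; recursion stops.
Total rows emitted: 9.

9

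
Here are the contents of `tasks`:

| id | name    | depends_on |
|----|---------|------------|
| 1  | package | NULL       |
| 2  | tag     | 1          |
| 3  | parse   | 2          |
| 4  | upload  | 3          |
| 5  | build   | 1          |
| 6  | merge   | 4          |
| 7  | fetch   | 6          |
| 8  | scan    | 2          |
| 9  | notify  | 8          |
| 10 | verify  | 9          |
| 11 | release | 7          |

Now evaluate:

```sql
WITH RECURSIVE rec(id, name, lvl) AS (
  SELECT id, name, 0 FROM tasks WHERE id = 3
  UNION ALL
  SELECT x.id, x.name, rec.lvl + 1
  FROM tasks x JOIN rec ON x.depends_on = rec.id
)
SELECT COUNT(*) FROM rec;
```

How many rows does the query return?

Base: id=3 (parse) at lvl 0.
Iteration 1: rows with depends_on in {3} -> upload (id 4, lvl 1).
Iteration 2: rows with depends_on in {4} -> merge (id 6, lvl 2).
Iteration 3: rows with depends_on in {6} -> fetch (id 7, lvl 3).
Iteration 4: rows with depends_on in {7} -> release (id 11, lvl 4).
Iteration 5: no rows with depends_on in {11}; recursion stops.
Total rows emitted: 5.

5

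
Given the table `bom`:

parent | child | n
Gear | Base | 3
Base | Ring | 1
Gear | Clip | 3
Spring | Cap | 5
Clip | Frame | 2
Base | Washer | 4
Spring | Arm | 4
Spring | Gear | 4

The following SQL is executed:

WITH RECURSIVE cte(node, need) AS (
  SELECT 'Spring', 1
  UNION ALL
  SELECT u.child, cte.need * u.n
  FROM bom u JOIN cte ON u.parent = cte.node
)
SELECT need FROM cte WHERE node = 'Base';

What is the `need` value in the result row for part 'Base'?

Base: (Spring, need=1).
Iteration 1: components of {Spring} -> Arm = 1*4 = 4, Cap = 1*5 = 5, Gear = 1*4 = 4.
Iteration 2: components of {Arm,Cap,Gear} -> Base = 4*3 = 12, Clip = 4*3 = 12.
Iteration 3: components of {Base,Clip} -> Frame = 12*2 = 24, Ring = 12*1 = 12, Washer = 12*4 = 48.
Iteration 4: no further components; recursion stops.

12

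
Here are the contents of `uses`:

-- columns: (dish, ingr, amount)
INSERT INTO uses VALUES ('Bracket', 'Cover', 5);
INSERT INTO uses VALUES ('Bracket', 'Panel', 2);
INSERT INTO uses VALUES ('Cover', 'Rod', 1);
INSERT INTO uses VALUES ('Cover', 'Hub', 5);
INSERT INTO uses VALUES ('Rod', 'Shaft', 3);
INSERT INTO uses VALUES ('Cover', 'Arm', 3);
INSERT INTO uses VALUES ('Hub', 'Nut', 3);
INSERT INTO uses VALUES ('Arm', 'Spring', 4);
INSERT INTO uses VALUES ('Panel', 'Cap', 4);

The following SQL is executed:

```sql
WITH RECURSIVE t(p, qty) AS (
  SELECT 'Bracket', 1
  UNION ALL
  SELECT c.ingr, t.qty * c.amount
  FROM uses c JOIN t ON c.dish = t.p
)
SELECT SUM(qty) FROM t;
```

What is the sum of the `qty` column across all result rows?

Base: (Bracket, qty=1).
Iteration 1: components of {Bracket} -> Cover = 1*5 = 5, Panel = 1*2 = 2.
Iteration 2: components of {Cover,Panel} -> Arm = 5*3 = 15, Cap = 2*4 = 8, Hub = 5*5 = 25, Rod = 5*1 = 5.
Iteration 3: components of {Arm,Cap,Hub,Rod} -> Nut = 25*3 = 75, Shaft = 5*3 = 15, Spring = 15*4 = 60.
Iteration 4: no further components; recursion stops.
SUM(qty) = 1 + 5 + 2 + 5 + 25 + 15 + 8 + 15 + 75 + 60 = 211.

211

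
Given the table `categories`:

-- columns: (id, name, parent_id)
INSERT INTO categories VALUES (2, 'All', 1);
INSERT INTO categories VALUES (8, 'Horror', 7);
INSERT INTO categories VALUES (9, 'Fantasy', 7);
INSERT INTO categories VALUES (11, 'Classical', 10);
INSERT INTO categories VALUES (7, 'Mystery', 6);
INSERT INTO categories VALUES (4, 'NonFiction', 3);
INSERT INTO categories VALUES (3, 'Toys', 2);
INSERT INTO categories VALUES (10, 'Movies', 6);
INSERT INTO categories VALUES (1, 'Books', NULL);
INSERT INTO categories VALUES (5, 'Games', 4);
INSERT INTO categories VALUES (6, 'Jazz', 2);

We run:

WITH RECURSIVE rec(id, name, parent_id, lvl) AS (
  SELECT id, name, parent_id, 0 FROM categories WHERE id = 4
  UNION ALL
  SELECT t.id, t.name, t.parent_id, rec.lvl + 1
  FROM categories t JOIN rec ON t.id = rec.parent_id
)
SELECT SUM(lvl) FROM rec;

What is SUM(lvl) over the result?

Base: id=4 (NonFiction), parent_id=3, lvl 0.
Iteration 1: join on id=3 -> Toys (id 3, parent_id=2, lvl 1).
Iteration 2: join on id=2 -> All (id 2, parent_id=1, lvl 2).
Iteration 3: join on id=1 -> Books (id 1, parent_id=NULL, lvl 3).
Iteration 4: parent_id is NULL; no match; recursion stops.
SUM(lvl) = 0 + 1 + 2 + 3 = 6.

6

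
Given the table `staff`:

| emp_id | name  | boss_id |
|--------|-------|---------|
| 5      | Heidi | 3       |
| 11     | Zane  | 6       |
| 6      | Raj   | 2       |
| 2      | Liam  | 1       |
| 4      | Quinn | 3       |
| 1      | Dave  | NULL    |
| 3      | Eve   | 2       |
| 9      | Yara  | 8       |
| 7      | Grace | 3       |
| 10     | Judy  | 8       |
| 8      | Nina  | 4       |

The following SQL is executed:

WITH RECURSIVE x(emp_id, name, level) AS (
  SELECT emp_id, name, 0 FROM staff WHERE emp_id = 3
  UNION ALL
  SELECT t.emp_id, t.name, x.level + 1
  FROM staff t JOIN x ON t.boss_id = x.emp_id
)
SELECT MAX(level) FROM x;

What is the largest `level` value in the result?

3

Base: emp_id=3 (Eve) at level 0.
Iteration 1: rows with boss_id in {3} -> Quinn (id 4, level 1), Heidi (id 5, level 1), Grace (id 7, level 1).
Iteration 2: rows with boss_id in {4,5,7} -> Nina (id 8, level 2).
Iteration 3: rows with boss_id in {8} -> Yara (id 9, level 3), Judy (id 10, level 3).
Iteration 4: no rows with boss_id in {9,10}; recursion stops.
level values: 0, 1, 1, 1, 2, 3, 3; the maximum is 3.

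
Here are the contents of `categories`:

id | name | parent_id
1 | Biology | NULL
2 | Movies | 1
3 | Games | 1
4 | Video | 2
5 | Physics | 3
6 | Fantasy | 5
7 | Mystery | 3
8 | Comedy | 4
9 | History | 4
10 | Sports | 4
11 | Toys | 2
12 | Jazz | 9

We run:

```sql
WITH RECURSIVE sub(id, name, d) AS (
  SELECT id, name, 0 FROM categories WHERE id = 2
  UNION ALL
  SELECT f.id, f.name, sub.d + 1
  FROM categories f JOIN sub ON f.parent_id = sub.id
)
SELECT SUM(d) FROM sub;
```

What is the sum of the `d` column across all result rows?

11

Base: id=2 (Movies) at d 0.
Iteration 1: rows with parent_id in {2} -> Video (id 4, d 1), Toys (id 11, d 1).
Iteration 2: rows with parent_id in {4,11} -> Comedy (id 8, d 2), History (id 9, d 2), Sports (id 10, d 2).
Iteration 3: rows with parent_id in {8,9,10} -> Jazz (id 12, d 3).
Iteration 4: no rows with parent_id in {12}; recursion stops.
SUM(d) = 0 + 1 + 1 + 2 + 2 + 2 + 3 = 11.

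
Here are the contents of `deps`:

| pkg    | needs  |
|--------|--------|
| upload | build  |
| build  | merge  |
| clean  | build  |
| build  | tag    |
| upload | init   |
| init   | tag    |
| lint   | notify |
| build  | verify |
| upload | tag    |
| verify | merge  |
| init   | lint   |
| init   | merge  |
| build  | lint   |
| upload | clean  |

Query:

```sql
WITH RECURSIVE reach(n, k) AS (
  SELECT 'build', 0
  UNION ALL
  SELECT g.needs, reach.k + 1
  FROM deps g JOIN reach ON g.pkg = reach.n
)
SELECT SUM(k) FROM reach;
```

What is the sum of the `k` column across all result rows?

8

Base: (build, k=0).
Iteration 1: edges from {build} -> (lint, k=1), (merge, k=1), (tag, k=1), (verify, k=1).
Iteration 2: edges from {lint,merge,tag,verify} -> (merge, k=2), (notify, k=2).
Iteration 3: no outgoing edges from {merge,notify}; recursion stops.
SUM(k) = 0 + 1 + 1 + 1 + 1 + 2 + 2 = 8.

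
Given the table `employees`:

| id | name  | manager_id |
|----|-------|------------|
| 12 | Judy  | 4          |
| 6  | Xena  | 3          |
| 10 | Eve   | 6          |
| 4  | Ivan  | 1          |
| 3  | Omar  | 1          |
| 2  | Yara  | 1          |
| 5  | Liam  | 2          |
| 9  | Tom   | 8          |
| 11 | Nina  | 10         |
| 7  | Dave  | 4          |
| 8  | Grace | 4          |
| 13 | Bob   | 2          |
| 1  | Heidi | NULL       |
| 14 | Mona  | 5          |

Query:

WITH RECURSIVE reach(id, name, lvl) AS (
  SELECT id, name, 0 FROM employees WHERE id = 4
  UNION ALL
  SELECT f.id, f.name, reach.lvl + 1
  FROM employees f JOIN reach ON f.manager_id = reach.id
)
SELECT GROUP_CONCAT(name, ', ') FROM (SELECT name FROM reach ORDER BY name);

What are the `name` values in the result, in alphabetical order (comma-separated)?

Dave, Grace, Ivan, Judy, Tom

Base: id=4 (Ivan) at lvl 0.
Iteration 1: rows with manager_id in {4} -> Dave (id 7, lvl 1), Grace (id 8, lvl 1), Judy (id 12, lvl 1).
Iteration 2: rows with manager_id in {7,8,12} -> Tom (id 9, lvl 2).
Iteration 3: no rows with manager_id in {9}; recursion stops.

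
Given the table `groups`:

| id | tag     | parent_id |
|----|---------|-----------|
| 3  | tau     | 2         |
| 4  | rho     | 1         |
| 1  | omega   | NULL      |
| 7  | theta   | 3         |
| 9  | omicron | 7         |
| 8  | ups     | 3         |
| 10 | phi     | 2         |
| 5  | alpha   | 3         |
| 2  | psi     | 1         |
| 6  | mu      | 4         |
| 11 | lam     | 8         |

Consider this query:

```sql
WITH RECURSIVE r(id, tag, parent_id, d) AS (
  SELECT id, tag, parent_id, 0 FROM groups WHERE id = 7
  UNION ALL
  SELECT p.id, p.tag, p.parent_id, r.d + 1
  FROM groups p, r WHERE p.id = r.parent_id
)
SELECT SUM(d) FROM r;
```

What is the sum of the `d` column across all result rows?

Base: id=7 (theta), parent_id=3, d 0.
Iteration 1: join on id=3 -> tau (id 3, parent_id=2, d 1).
Iteration 2: join on id=2 -> psi (id 2, parent_id=1, d 2).
Iteration 3: join on id=1 -> omega (id 1, parent_id=NULL, d 3).
Iteration 4: parent_id is NULL; no match; recursion stops.
SUM(d) = 0 + 1 + 2 + 3 = 6.

6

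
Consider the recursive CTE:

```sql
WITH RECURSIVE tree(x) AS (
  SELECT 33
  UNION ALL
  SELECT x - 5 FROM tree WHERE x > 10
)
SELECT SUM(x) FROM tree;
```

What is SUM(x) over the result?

Base: x=33.
Iteration 1: 33 > 10 holds -> x = 33 - 5 = 28.
Iteration 2: 28 > 10 holds -> x = 28 - 5 = 23.
Iteration 3: 23 > 10 holds -> x = 23 - 5 = 18.
Iteration 4: 18 > 10 holds -> x = 18 - 5 = 13.
Iteration 5: 13 > 10 holds -> x = 13 - 5 = 8.
Iteration 6: 8 > 10 fails; recursion stops.
SUM(x) = 33 + 28 + 23 + 18 + 13 + 8 = 123.

123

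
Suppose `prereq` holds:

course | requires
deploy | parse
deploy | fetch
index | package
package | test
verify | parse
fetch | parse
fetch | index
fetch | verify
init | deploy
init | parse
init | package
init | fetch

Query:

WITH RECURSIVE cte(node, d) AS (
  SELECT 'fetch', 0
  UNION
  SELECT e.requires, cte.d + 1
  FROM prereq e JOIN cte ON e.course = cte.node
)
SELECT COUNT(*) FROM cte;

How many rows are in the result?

7

Base: (fetch, d=0).
Iteration 1: edges from {fetch} -> (index, d=1), (parse, d=1), (verify, d=1).
Iteration 2: edges from {index,parse,verify} -> (package, d=2), (parse, d=2).
Iteration 3: edges from {package,parse} -> (test, d=3).
Iteration 4: no outgoing edges from {test}; recursion stops.
Total rows emitted: 7.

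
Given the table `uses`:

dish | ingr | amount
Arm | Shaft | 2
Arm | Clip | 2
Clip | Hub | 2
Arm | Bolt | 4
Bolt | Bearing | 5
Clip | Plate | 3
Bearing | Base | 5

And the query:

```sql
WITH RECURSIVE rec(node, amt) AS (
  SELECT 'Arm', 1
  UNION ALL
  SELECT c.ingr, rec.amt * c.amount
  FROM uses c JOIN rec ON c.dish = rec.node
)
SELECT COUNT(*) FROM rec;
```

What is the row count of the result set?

8

Base: (Arm, amt=1).
Iteration 1: components of {Arm} -> Bolt = 1*4 = 4, Clip = 1*2 = 2, Shaft = 1*2 = 2.
Iteration 2: components of {Bolt,Clip,Shaft} -> Bearing = 4*5 = 20, Hub = 2*2 = 4, Plate = 2*3 = 6.
Iteration 3: components of {Bearing,Hub,Plate} -> Base = 20*5 = 100.
Iteration 4: no further components; recursion stops.
Total rows emitted: 8.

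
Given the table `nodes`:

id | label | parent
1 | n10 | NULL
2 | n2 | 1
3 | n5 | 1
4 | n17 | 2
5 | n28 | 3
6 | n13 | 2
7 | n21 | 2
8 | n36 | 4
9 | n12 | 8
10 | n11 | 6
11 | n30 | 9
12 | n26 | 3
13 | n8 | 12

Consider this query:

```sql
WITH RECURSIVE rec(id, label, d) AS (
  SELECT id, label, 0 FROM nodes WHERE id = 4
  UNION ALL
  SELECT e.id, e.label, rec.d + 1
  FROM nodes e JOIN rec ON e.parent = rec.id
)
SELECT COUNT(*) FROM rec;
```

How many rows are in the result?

Base: id=4 (n17) at d 0.
Iteration 1: rows with parent in {4} -> n36 (id 8, d 1).
Iteration 2: rows with parent in {8} -> n12 (id 9, d 2).
Iteration 3: rows with parent in {9} -> n30 (id 11, d 3).
Iteration 4: no rows with parent in {11}; recursion stops.
Total rows emitted: 4.

4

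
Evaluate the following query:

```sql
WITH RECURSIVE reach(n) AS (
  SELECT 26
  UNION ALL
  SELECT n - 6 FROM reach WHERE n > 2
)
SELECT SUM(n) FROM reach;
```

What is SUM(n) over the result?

70

Base: n=26.
Iteration 1: 26 > 2 holds -> n = 26 - 6 = 20.
Iteration 2: 20 > 2 holds -> n = 20 - 6 = 14.
Iteration 3: 14 > 2 holds -> n = 14 - 6 = 8.
Iteration 4: 8 > 2 holds -> n = 8 - 6 = 2.
Iteration 5: 2 > 2 fails; recursion stops.
SUM(n) = 26 + 20 + 14 + 8 + 2 = 70.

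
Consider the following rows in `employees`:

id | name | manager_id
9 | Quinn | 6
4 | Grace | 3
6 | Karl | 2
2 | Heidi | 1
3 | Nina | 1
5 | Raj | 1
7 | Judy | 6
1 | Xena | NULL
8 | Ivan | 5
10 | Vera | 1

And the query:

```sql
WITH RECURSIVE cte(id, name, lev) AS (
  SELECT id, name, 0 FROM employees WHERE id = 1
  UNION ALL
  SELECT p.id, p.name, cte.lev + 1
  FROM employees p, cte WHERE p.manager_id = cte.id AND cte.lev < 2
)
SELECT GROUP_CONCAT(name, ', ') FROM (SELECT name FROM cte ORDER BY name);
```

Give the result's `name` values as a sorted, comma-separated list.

Base: id=1 (Xena) at lev 0.
Iteration 1: rows with manager_id in {1} -> Heidi (id 2, lev 1), Nina (id 3, lev 1), Raj (id 5, lev 1), Vera (id 10, lev 1).
Iteration 2: rows with manager_id in {2,3,5,10} -> Grace (id 4, lev 2), Karl (id 6, lev 2), Ivan (id 8, lev 2).
Iteration 3: lev < 2 fails for all current rows; recursion stops.

Grace, Heidi, Ivan, Karl, Nina, Raj, Vera, Xena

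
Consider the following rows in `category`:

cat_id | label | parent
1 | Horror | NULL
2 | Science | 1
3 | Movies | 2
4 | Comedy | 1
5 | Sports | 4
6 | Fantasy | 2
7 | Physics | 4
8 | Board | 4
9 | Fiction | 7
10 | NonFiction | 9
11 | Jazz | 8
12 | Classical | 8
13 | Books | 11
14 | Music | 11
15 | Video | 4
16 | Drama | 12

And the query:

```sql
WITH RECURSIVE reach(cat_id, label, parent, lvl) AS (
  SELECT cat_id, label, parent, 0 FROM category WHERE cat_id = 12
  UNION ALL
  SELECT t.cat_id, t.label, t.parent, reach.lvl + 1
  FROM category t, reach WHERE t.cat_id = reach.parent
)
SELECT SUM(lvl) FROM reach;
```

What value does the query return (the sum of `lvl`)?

6

Base: cat_id=12 (Classical), parent=8, lvl 0.
Iteration 1: join on cat_id=8 -> Board (id 8, parent=4, lvl 1).
Iteration 2: join on cat_id=4 -> Comedy (id 4, parent=1, lvl 2).
Iteration 3: join on cat_id=1 -> Horror (id 1, parent=NULL, lvl 3).
Iteration 4: parent is NULL; no match; recursion stops.
SUM(lvl) = 0 + 1 + 2 + 3 = 6.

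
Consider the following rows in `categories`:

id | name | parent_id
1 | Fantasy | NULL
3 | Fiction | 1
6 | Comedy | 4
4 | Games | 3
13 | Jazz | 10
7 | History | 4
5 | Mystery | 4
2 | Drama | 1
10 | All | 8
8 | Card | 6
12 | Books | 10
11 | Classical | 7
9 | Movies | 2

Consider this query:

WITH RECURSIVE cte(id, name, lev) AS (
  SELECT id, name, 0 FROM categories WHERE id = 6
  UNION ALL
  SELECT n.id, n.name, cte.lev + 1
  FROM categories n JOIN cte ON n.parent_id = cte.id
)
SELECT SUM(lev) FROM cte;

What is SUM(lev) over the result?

9

Base: id=6 (Comedy) at lev 0.
Iteration 1: rows with parent_id in {6} -> Card (id 8, lev 1).
Iteration 2: rows with parent_id in {8} -> All (id 10, lev 2).
Iteration 3: rows with parent_id in {10} -> Books (id 12, lev 3), Jazz (id 13, lev 3).
Iteration 4: no rows with parent_id in {12,13}; recursion stops.
SUM(lev) = 0 + 1 + 2 + 3 + 3 = 9.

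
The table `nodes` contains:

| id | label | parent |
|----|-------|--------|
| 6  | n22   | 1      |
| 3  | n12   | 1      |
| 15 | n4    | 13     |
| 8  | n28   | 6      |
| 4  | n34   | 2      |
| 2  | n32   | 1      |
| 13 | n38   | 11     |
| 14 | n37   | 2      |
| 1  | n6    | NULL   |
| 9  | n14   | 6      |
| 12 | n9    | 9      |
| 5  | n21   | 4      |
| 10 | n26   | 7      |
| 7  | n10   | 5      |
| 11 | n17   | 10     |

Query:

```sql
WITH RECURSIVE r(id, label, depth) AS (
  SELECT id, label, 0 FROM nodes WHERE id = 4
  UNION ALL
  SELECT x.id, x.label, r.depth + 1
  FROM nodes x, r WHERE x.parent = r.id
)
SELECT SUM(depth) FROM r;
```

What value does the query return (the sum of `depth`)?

Base: id=4 (n34) at depth 0.
Iteration 1: rows with parent in {4} -> n21 (id 5, depth 1).
Iteration 2: rows with parent in {5} -> n10 (id 7, depth 2).
Iteration 3: rows with parent in {7} -> n26 (id 10, depth 3).
Iteration 4: rows with parent in {10} -> n17 (id 11, depth 4).
Iteration 5: rows with parent in {11} -> n38 (id 13, depth 5).
Iteration 6: rows with parent in {13} -> n4 (id 15, depth 6).
Iteration 7: no rows with parent in {15}; recursion stops.
SUM(depth) = 0 + 1 + 2 + 3 + 4 + 5 + 6 = 21.

21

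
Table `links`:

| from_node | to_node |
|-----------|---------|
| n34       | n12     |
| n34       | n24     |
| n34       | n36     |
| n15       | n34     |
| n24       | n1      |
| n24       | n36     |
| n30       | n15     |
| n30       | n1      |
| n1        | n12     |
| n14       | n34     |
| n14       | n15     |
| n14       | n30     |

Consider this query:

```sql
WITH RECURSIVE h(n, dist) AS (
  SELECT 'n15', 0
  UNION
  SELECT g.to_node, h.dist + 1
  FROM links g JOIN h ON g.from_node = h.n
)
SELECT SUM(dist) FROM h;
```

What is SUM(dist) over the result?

17

Base: (n15, dist=0).
Iteration 1: edges from {n15} -> (n34, dist=1).
Iteration 2: edges from {n34} -> (n12, dist=2), (n24, dist=2), (n36, dist=2).
Iteration 3: edges from {n12,n24,n36} -> (n1, dist=3), (n36, dist=3).
Iteration 4: edges from {n1,n36} -> (n12, dist=4).
Iteration 5: no outgoing edges from {n12}; recursion stops.
SUM(dist) = 0 + 1 + 2 + 2 + 2 + 3 + 3 + 4 = 17.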